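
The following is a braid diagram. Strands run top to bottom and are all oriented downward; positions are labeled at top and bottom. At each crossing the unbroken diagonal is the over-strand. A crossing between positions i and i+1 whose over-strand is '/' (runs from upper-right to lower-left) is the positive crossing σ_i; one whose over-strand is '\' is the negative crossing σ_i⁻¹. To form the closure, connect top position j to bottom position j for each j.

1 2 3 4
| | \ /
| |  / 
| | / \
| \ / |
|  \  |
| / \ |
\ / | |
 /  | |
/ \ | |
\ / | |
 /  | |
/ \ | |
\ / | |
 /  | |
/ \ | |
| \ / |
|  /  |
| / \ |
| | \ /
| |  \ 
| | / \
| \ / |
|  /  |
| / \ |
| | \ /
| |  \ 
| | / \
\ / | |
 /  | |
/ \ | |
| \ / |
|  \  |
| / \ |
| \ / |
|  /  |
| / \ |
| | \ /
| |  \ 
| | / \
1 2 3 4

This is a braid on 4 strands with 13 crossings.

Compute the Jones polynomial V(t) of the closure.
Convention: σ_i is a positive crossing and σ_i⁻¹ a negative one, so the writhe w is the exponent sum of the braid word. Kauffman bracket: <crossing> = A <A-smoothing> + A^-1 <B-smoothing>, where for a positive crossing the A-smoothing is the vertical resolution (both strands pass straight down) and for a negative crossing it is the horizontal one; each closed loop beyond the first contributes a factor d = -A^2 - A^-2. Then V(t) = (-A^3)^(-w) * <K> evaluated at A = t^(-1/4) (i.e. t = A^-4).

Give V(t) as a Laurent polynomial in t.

Reading the diagram top to bottom ('/'-over between positions i,i+1 = s_i, '\'-over = s_i^-1): braid word = s3 s2^-1 s1 s1 s1 s2 s3^-1 s2 s3^-1 s1 s2^-1 s2 s3^-1.
The presented braid s3 s2^-1 s1 s1 s1 s2 s3^-1 s2 s3^-1 s1 s2^-1 s2 s3^-1 on 4 strands reduces by inverse Markov moves (closure unchanged at each step):
  Deconjugate: the word is γ·β·γ⁻¹ with γ = s3 s2^-1 (prefix) and γ⁻¹ = s2 s3^-1 (suffix); strip both.
Reduced to β = s1 s1 s1 s2 s3^-1 s2 s3^-1 s1 s2^-1 on 4 strands, 9 crossings.
Compute on β:
Braid: s1 s1 s1 s2 s3^-1 s2 s3^-1 s1 s2^-1 on 4 strands, 9 crossings.
Writhe w = (#positive) - (#negative) = 6 - 3 = 3.
State-sum expansion of <K>. There are 2^9 = 512 states.
Each crossing splits two ways (0=vertical, 1=horizontal). The state's weight is A^(#A-smoothings - #B-smoothings) * d^(loops - 1).
Tabulate the states by total A-exponent and number of loops L (A-exp: L × count):
  A^9: L=3 ×1
  A^7: L=2 ×7, L=4 ×2
  A^5: L=1 ×12, L=3 ×24
  A^3: L=2 ×66, L=4 ×18
  A^1: L=1 ×35, L=3 ×84, L=5 ×7
  A^-1: L=2 ×73, L=4 ×52, L=6 ×1
  A^-3: L=3 ×68, L=5 ×16
  A^-5: L=4 ×34, L=6 ×2
  A^-7: L=5 ×9
  A^-9: L=6 ×1
Each group contributes A^e * Σ count * d^(L-1):
Powers of d = -A^2 - A^-2: d^2 = A^4 + 2 + A^-4; d^3 = -A^6 - 3*A^2 - 3*A^-2 - A^-6; d^4 = A^8 + 4*A^4 + 6 + 4*A^-4 + A^-8; d^5 = -A^10 - 5*A^6 - 10*A^2 - 10*A^-2 - 5*A^-6 - A^-10.
  A^9 * (d^2) = A^13 + 2*A^9 + A^5
  A^7 * (7*d + 2*d^3) = -2*A^13 - 13*A^9 - 13*A^5 - 2*A
  A^5 * (12 + 24*d^2) = 24*A^9 + 60*A^5 + 24*A
  A^3 * (66*d + 18*d^3) = -18*A^9 - 120*A^5 - 120*A - 18*A^-3
  A^1 * (35 + 84*d^2 + 7*d^4) = 7*A^9 + 112*A^5 + 245*A + 112*A^-3 + 7*A^-7
  A^-1 * (73*d + 52*d^3 + d^5) = -A^9 - 57*A^5 - 239*A - 239*A^-3 - 57*A^-7 - A^-11
  A^-3 * (68*d^2 + 16*d^4) = 16*A^5 + 132*A + 232*A^-3 + 132*A^-7 + 16*A^-11
  A^-5 * (34*d^3 + 2*d^5) = -2*A^5 - 44*A - 122*A^-3 - 122*A^-7 - 44*A^-11 - 2*A^-15
  A^-7 * (9*d^4) = 9*A + 36*A^-3 + 54*A^-7 + 36*A^-11 + 9*A^-15
  A^-9 * (d^5) = -A - 5*A^-3 - 10*A^-7 - 10*A^-11 - 5*A^-15 - A^-19
Summing the groups: <K> = -A^13 + A^9 - 3*A^5 + 4*A - 4*A^-3 + 4*A^-7 - 3*A^-11 + 2*A^-15 - A^-19
Normalise by the writhe: (-A^3)^(-w) = (-A^3)^(-3) = -A^-9, so f(A) = -A^-9 * <K> = A^4 - 1 + 3*A^-4 - 4*A^-8 + 4*A^-12 - 4*A^-16 + 3*A^-20 - 2*A^-24 + A^-28.
Substitute A = t^(-1/4), i.e. A^e → t^(-e/4): V(t) = t^7 - 2*t^6 + 3*t^5 - 4*t^4 + 4*t^3 - 4*t^2 + 3*t - 1 + t^-1

Answer: t^7 - 2*t^6 + 3*t^5 - 4*t^4 + 4*t^3 - 4*t^2 + 3*t - 1 + t^-1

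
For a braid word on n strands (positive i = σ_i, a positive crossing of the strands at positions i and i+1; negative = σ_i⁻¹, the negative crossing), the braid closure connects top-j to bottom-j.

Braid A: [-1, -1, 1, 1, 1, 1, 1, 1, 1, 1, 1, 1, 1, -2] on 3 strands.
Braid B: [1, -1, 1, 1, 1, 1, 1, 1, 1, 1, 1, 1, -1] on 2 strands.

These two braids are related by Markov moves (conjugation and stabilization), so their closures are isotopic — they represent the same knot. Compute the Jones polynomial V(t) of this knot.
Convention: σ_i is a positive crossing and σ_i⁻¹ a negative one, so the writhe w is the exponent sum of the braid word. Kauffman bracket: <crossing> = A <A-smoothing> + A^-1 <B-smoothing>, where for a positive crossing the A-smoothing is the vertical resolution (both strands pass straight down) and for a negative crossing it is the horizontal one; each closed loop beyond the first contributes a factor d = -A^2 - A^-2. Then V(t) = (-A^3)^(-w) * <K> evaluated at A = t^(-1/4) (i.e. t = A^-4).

-t^13 + t^12 - t^11 + t^10 - t^9 + t^8 - t^7 + t^6 + t^4

Derivation:
Markov-equivalent braids have isotopic closures, hence identical knot invariants. Strip the Markov moves from each word to reach a common short braid β, then compute V(t) once on β.
Braid A: s1^-1 s1^-1 s1 s1 s1 s1 s1 s1 s1 s1 s1 s1 s1 s2^-1 on 3 strands reduces by inverse Markov moves (closure unchanged at each step):
  Destabilize: the word has the form β·s2^-1 where s2^-1 occurs only as the final letter (β ∈ B_2); drop it and the last strand → 2 strands.
  Deconjugate: the word is γ·β·γ⁻¹ with γ = s1^-1 (prefix) and γ⁻¹ = s1 (suffix); strip both.
  Deconjugate: the word is γ·β·γ⁻¹ with γ = s1^-1 (prefix) and γ⁻¹ = s1 (suffix); strip both.
Reduced to β = s1 s1 s1 s1 s1 s1 s1 s1 s1 on 2 strands, 9 crossings.
Braid B: s1 s1^-1 s1 s1 s1 s1 s1 s1 s1 s1 s1 s1 s1^-1 on 2 strands reduces by inverse Markov moves (closure unchanged at each step):
  Deconjugate: the word is γ·β·γ⁻¹ with γ = s1 s1^-1 (prefix) and γ⁻¹ = s1 s1^-1 (suffix); strip both.
Reduced to β = s1 s1 s1 s1 s1 s1 s1 s1 s1 on 2 strands, 9 crossings.
Both give the same β = s1 s1 s1 s1 s1 s1 s1 s1 s1 on 2 strands, so one state sum suffices:
Braid: s1 s1 s1 s1 s1 s1 s1 s1 s1 on 2 strands, 9 crossings.
Writhe w = (#positive) - (#negative) = 9 - 0 = 9.
Enumerate smoothing states for the bracket polynomial. There are 2^9 = 512 states.
Smooth each crossing (0=||, 1=⌣⌢); contribution A^(Σ sign_k(1-2s_k)) * d^(L-1).
Tabulate the states by total A-exponent and number of loops L (A-exp: L × count):
  A^9: L=2 ×1
  A^7: L=1 ×9
  A^5: L=2 ×36
  A^3: L=3 ×84
  A^1: L=4 ×126
  A^-1: L=5 ×126
  A^-3: L=6 ×84
  A^-5: L=7 ×36
  A^-7: L=8 ×9
  A^-9: L=9 ×1
Each group contributes A^e * Σ count * d^(L-1):
Powers of d = -A^2 - A^-2: d^2 = A^4 + 2 + A^-4; d^3 = -A^6 - 3*A^2 - 3*A^-2 - A^-6; d^4 = A^8 + 4*A^4 + 6 + 4*A^-4 + A^-8; d^5 = -A^10 - 5*A^6 - 10*A^2 - 10*A^-2 - 5*A^-6 - A^-10; d^6 = A^12 + 6*A^8 + 15*A^4 + 20 + 15*A^-4 + 6*A^-8 + A^-12; d^7 = -A^14 - 7*A^10 - 21*A^6 - 35*A^2 - 35*A^-2 - 21*A^-6 - 7*A^-10 - A^-14; d^8 = A^16 + 8*A^12 + 28*A^8 + 56*A^4 + 70 + 56*A^-4 + 28*A^-8 + 8*A^-12 + A^-16.
  A^9 * (d) = -A^11 - A^7
  A^7 * (9) = 9*A^7
  A^5 * (36*d) = -36*A^7 - 36*A^3
  A^3 * (84*d^2) = 84*A^7 + 168*A^3 + 84*A^-1
  A^1 * (126*d^3) = -126*A^7 - 378*A^3 - 378*A^-1 - 126*A^-5
  A^-1 * (126*d^4) = 126*A^7 + 504*A^3 + 756*A^-1 + 504*A^-5 + 126*A^-9
  A^-3 * (84*d^5) = -84*A^7 - 420*A^3 - 840*A^-1 - 840*A^-5 - 420*A^-9 - 84*A^-13
  A^-5 * (36*d^6) = 36*A^7 + 216*A^3 + 540*A^-1 + 720*A^-5 + 540*A^-9 + 216*A^-13 + 36*A^-17
  A^-7 * (9*d^7) = -9*A^7 - 63*A^3 - 189*A^-1 - 315*A^-5 - 315*A^-9 - 189*A^-13 - 63*A^-17 - 9*A^-21
  A^-9 * (d^8) = A^7 + 8*A^3 + 28*A^-1 + 56*A^-5 + 70*A^-9 + 56*A^-13 + 28*A^-17 + 8*A^-21 + A^-25
Summing the groups: <K> = -A^11 - A^3 + A^-1 - A^-5 + A^-9 - A^-13 + A^-17 - A^-21 + A^-25
Normalise by the writhe: (-A^3)^(-w) = (-A^3)^(-9) = -A^-27, so f(A) = -A^-27 * <K> = A^-16 + A^-24 - A^-28 + A^-32 - A^-36 + A^-40 - A^-44 + A^-48 - A^-52.
Substitute A = t^(-1/4), i.e. A^e → t^(-e/4): V(t) = -t^13 + t^12 - t^11 + t^10 - t^9 + t^8 - t^7 + t^6 + t^4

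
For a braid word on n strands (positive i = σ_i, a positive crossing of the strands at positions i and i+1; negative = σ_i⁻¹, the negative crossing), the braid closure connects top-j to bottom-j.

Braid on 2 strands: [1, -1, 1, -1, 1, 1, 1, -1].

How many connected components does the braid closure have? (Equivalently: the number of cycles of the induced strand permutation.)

2

Derivation:
Track the strand permutation on 2 strands, starting from identity.
  step 1: s1 swaps positions 1,2 -> [2 1]
  step 2: s1^-1 swaps positions 1,2 -> [1 2]
  step 3: s1 swaps positions 1,2 -> [2 1]
  step 4: s1^-1 swaps positions 1,2 -> [1 2]
  step 5: s1 swaps positions 1,2 -> [2 1]
  step 6: s1 swaps positions 1,2 -> [1 2]
  step 7: s1 swaps positions 1,2 -> [2 1]
  step 8: s1^-1 swaps positions 1,2 -> [1 2]
Final permutation (position -> original strand): [1 2]
Closure components = cycle count of this permutation = 2.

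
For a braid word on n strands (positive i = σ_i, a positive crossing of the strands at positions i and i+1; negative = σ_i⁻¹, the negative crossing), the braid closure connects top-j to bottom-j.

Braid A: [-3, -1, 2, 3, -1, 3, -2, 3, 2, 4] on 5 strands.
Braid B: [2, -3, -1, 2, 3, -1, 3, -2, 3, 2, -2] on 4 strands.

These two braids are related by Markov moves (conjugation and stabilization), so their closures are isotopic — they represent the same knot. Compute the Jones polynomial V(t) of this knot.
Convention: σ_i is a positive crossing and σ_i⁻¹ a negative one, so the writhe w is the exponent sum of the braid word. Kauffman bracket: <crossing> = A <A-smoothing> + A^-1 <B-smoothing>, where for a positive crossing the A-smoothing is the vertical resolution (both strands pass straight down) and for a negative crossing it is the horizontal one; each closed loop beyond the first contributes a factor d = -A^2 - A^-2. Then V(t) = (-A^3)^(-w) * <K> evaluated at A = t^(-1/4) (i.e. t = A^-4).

-t^5 + 2*t^4 - 2*t^3 + 3*t^2 - 3*t + 3 - 2*t^-1 + t^-2

Derivation:
Markov-equivalent braids have isotopic closures, hence identical knot invariants. Strip the Markov moves from each word to reach a common short braid β, then compute V(t) once on β.
Braid A: s3^-1 s1^-1 s2 s3 s1^-1 s3 s2^-1 s3 s2 s4 on 5 strands reduces by inverse Markov moves (closure unchanged at each step):
  Destabilize: the word has the form β·s4 where s4 occurs only as the final letter (β ∈ B_4); drop it and the last strand → 4 strands.
Reduced to β = s3^-1 s1^-1 s2 s3 s1^-1 s3 s2^-1 s3 s2 on 4 strands, 9 crossings.
Braid B: s2 s3^-1 s1^-1 s2 s3 s1^-1 s3 s2^-1 s3 s2 s2^-1 on 4 strands reduces by inverse Markov moves (closure unchanged at each step):
  Deconjugate: the word is γ·β·γ⁻¹ with γ = s2 (prefix) and γ⁻¹ = s2^-1 (suffix); strip both.
Reduced to β = s3^-1 s1^-1 s2 s3 s1^-1 s3 s2^-1 s3 s2 on 4 strands, 9 crossings.
Both give the same β = s3^-1 s1^-1 s2 s3 s1^-1 s3 s2^-1 s3 s2 on 4 strands, so one state sum suffices:
Braid: s3^-1 s1^-1 s2 s3 s1^-1 s3 s2^-1 s3 s2 on 4 strands, 9 crossings.
Writhe w = (#positive) - (#negative) = 5 - 4 = 1.
Enumerate smoothing states for the bracket polynomial. There are 2^9 = 512 states.
Each crossing splits two ways (0=vertical, 1=horizontal). The state's weight is A^(#A-smoothings - #B-smoothings) * d^(loops - 1).
Tabulate the states by total A-exponent and number of loops L (A-exp: L × count):
  A^9: L=2 ×1
  A^7: L=1 ×3, L=3 ×6
  A^5: L=2 ×26, L=4 ×10
  A^3: L=1 ×21, L=3 ×58, L=5 ×5
  A^1: L=2 ×86, L=4 ×39, L=6 ×1
  A^-1: L=1 ×35, L=3 ×80, L=5 ×11
  A^-3: L=2 ×53, L=4 ×30, L=6 ×1
  A^-5: L=3 ×32, L=5 ×4
  A^-7: L=4 ×9
  A^-9: L=5 ×1
Each group contributes A^e * Σ count * d^(L-1):
Powers of d = -A^2 - A^-2: d^2 = A^4 + 2 + A^-4; d^3 = -A^6 - 3*A^2 - 3*A^-2 - A^-6; d^4 = A^8 + 4*A^4 + 6 + 4*A^-4 + A^-8; d^5 = -A^10 - 5*A^6 - 10*A^2 - 10*A^-2 - 5*A^-6 - A^-10.
  A^9 * (d) = -A^11 - A^7
  A^7 * (3 + 6*d^2) = 6*A^11 + 15*A^7 + 6*A^3
  A^5 * (26*d + 10*d^3) = -10*A^11 - 56*A^7 - 56*A^3 - 10*A^-1
  A^3 * (21 + 58*d^2 + 5*d^4) = 5*A^11 + 78*A^7 + 167*A^3 + 78*A^-1 + 5*A^-5
  A^1 * (86*d + 39*d^3 + d^5) = -A^11 - 44*A^7 - 213*A^3 - 213*A^-1 - 44*A^-5 - A^-9
  A^-1 * (35 + 80*d^2 + 11*d^4) = 11*A^7 + 124*A^3 + 261*A^-1 + 124*A^-5 + 11*A^-9
  A^-3 * (53*d + 30*d^3 + d^5) = -A^7 - 35*A^3 - 153*A^-1 - 153*A^-5 - 35*A^-9 - A^-13
  A^-5 * (32*d^2 + 4*d^4) = 4*A^3 + 48*A^-1 + 88*A^-5 + 48*A^-9 + 4*A^-13
  A^-7 * (9*d^3) = -9*A^-1 - 27*A^-5 - 27*A^-9 - 9*A^-13
  A^-9 * (d^4) = A^-1 + 4*A^-5 + 6*A^-9 + 4*A^-13 + A^-17
Summing the groups: <K> = -A^11 + 2*A^7 - 3*A^3 + 3*A^-1 - 3*A^-5 + 2*A^-9 - 2*A^-13 + A^-17
Normalise by the writhe: (-A^3)^(-w) = (-A^3)^(-1) = -A^-3, so f(A) = -A^-3 * <K> = A^8 - 2*A^4 + 3 - 3*A^-4 + 3*A^-8 - 2*A^-12 + 2*A^-16 - A^-20.
Substitute A = t^(-1/4), i.e. A^e → t^(-e/4): V(t) = -t^5 + 2*t^4 - 2*t^3 + 3*t^2 - 3*t + 3 - 2*t^-1 + t^-2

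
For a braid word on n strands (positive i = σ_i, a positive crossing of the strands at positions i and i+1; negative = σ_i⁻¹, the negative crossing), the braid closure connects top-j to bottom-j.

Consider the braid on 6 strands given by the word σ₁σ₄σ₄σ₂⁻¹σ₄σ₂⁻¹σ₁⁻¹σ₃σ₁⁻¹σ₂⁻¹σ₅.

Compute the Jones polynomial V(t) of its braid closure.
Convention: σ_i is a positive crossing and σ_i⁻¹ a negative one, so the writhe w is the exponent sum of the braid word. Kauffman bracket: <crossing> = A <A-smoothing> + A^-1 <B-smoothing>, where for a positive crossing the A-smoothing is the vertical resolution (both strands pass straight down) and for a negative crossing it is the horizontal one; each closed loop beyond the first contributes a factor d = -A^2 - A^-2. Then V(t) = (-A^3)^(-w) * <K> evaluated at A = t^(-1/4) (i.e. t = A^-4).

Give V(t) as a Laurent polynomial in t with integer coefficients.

The presented braid s1 s4 s4 s2^-1 s4 s2^-1 s1^-1 s3 s1^-1 s2^-1 s5 on 6 strands reduces by inverse Markov moves (closure unchanged at each step):
  Destabilize: the word has the form β·s5 where s5 occurs only as the final letter (β ∈ B_5); drop it and the last strand → 5 strands.
Reduced to β = s1 s4 s4 s2^-1 s4 s2^-1 s1^-1 s3 s1^-1 s2^-1 on 5 strands, 10 crossings.
Compute on β:
Braid: s1 s4 s4 s2^-1 s4 s2^-1 s1^-1 s3 s1^-1 s2^-1 on 5 strands, 10 crossings.
Writhe w = (#positive) - (#negative) = 5 - 5 = 0.
Computing the Kauffman bracket via state sum. There are 2^10 = 1024 states.
Each crossing splits two ways (0=vertical, 1=horizontal). The state's weight is A^(#A-smoothings - #B-smoothings) * d^(loops - 1).
Tabulate the states by total A-exponent and number of loops L (A-exp: L × count):
  A^10: L=6 ×1
  A^8: L=5 ×10
  A^6: L=4 ×40, L=6 ×5
  A^4: L=3 ×80, L=5 ×39, L=7 ×1
  A^2: L=2 ×79, L=4 ×117, L=6 ×14
  A^0: L=1 ×30, L=3 ×158, L=5 ×62, L=7 ×2
  A^-2: L=2 ×84, L=4 ×111, L=6 ×15
  A^-4: L=1 ×9, L=3 ×74, L=5 ×36, L=7 ×1
  A^-6: L=2 ×12, L=4 ×29, L=6 ×4
  A^-8: L=3 ×6, L=5 ×4
  A^-10: L=4 ×1
Each group contributes A^e * Σ count * d^(L-1):
Powers of d = -A^2 - A^-2: d^2 = A^4 + 2 + A^-4; d^3 = -A^6 - 3*A^2 - 3*A^-2 - A^-6; d^4 = A^8 + 4*A^4 + 6 + 4*A^-4 + A^-8; d^5 = -A^10 - 5*A^6 - 10*A^2 - 10*A^-2 - 5*A^-6 - A^-10; d^6 = A^12 + 6*A^8 + 15*A^4 + 20 + 15*A^-4 + 6*A^-8 + A^-12.
  A^10 * (d^5) = -A^20 - 5*A^16 - 10*A^12 - 10*A^8 - 5*A^4 - 1
  A^8 * (10*d^4) = 10*A^16 + 40*A^12 + 60*A^8 + 40*A^4 + 10
  A^6 * (40*d^3 + 5*d^5) = -5*A^16 - 65*A^12 - 170*A^8 - 170*A^4 - 65 - 5*A^-4
  A^4 * (80*d^2 + 39*d^4 + d^6) = A^16 + 45*A^12 + 251*A^8 + 414*A^4 + 251 + 45*A^-4 + A^-8
  A^2 * (79*d + 117*d^3 + 14*d^5) = -14*A^12 - 187*A^8 - 570*A^4 - 570 - 187*A^-4 - 14*A^-8
  A^0 * (30 + 158*d^2 + 62*d^4 + 2*d^6) = 2*A^12 + 74*A^8 + 436*A^4 + 758 + 436*A^-4 + 74*A^-8 + 2*A^-12
  A^-2 * (84*d + 111*d^3 + 15*d^5) = -15*A^8 - 186*A^4 - 567 - 567*A^-4 - 186*A^-8 - 15*A^-12
  A^-4 * (9 + 74*d^2 + 36*d^4 + d^6) = A^8 + 42*A^4 + 233 + 393*A^-4 + 233*A^-8 + 42*A^-12 + A^-16
  A^-6 * (12*d + 29*d^3 + 4*d^5) = -4*A^4 - 49 - 139*A^-4 - 139*A^-8 - 49*A^-12 - 4*A^-16
  A^-8 * (6*d^2 + 4*d^4) = 4 + 22*A^-4 + 36*A^-8 + 22*A^-12 + 4*A^-16
  A^-10 * (d^3) = -A^-4 - 3*A^-8 - 3*A^-12 - A^-16
Summing the groups: <K> = -A^20 + A^16 - 2*A^12 + 4*A^8 - 3*A^4 + 4 - 3*A^-4 + 2*A^-8 - A^-12
Normalise by the writhe: (-A^3)^(-w) = (-A^3)^(0) = 1, so f(A) = 1 * <K> = -A^20 + A^16 - 2*A^12 + 4*A^8 - 3*A^4 + 4 - 3*A^-4 + 2*A^-8 - A^-12.
Substitute A = t^(-1/4), i.e. A^e → t^(-e/4): V(t) = -t^3 + 2*t^2 - 3*t + 4 - 3*t^-1 + 4*t^-2 - 2*t^-3 + t^-4 - t^-5

Answer: -t^3 + 2*t^2 - 3*t + 4 - 3*t^-1 + 4*t^-2 - 2*t^-3 + t^-4 - t^-5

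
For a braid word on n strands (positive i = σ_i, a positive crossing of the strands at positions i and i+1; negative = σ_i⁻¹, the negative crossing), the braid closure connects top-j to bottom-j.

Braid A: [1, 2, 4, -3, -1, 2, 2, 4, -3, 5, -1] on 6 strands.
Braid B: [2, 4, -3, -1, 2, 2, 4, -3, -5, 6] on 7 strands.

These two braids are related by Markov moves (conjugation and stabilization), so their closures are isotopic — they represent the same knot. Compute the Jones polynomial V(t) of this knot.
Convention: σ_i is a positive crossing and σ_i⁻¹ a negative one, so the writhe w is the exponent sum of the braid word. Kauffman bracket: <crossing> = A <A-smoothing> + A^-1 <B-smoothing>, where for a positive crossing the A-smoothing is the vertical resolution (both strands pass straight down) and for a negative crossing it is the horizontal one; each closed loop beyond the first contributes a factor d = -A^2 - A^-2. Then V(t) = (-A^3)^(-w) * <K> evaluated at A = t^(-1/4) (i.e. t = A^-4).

-t^6 + 2*t^5 - 3*t^4 + 4*t^3 - 3*t^2 + 3*t - 2 + t^-1

Derivation:
Markov-equivalent braids have isotopic closures, hence identical knot invariants. Strip the Markov moves from each word to reach a common short braid β, then compute V(t) once on β.
Braid A: s1 s2 s4 s3^-1 s1^-1 s2 s2 s4 s3^-1 s5 s1^-1 on 6 strands reduces by inverse Markov moves (closure unchanged at each step):
  Deconjugate: the word is γ·β·γ⁻¹ with γ = s1 (prefix) and γ⁻¹ = s1^-1 (suffix); strip both.
  Destabilize: the word has the form β·s5 where s5 occurs only as the final letter (β ∈ B_5); drop it and the last strand → 5 strands.
Reduced to β = s2 s4 s3^-1 s1^-1 s2 s2 s4 s3^-1 on 5 strands, 8 crossings.
Braid B: s2 s4 s3^-1 s1^-1 s2 s2 s4 s3^-1 s5^-1 s6 on 7 strands reduces by inverse Markov moves (closure unchanged at each step):
  Destabilize: the word has the form β·s6 where s6 occurs only as the final letter (β ∈ B_6); drop it and the last strand → 6 strands.
  Destabilize: the word has the form β·s5^-1 where s5^-1 occurs only as the final letter (β ∈ B_5); drop it and the last strand → 5 strands.
Reduced to β = s2 s4 s3^-1 s1^-1 s2 s2 s4 s3^-1 on 5 strands, 8 crossings.
Both give the same β = s2 s4 s3^-1 s1^-1 s2 s2 s4 s3^-1 on 5 strands, so one state sum suffices:
Braid: s2 s4 s3^-1 s1^-1 s2 s2 s4 s3^-1 on 5 strands, 8 crossings.
Writhe w = (#positive) - (#negative) = 5 - 3 = 2.
Enumerate smoothing states for the bracket polynomial. There are 2^8 = 256 states.
Smooth each crossing (0=||, 1=⌣⌢); contribution A^(Σ sign_k(1-2s_k)) * d^(L-1).
Tabulate the states by total A-exponent and number of loops L (A-exp: L × count):
  A^8: L=4 ×1
  A^6: L=3 ×7, L=5 ×1
  A^4: L=2 ×19, L=4 ×9
  A^2: L=1 ×19, L=3 ×35, L=5 ×2
  A^0: L=2 ×48, L=4 ×22
  A^-2: L=3 ×49, L=5 ×7
  A^-4: L=4 ×27, L=6 ×1
  A^-6: L=5 ×8
  A^-8: L=6 ×1
Each group contributes A^e * Σ count * d^(L-1):
Powers of d = -A^2 - A^-2: d^2 = A^4 + 2 + A^-4; d^3 = -A^6 - 3*A^2 - 3*A^-2 - A^-6; d^4 = A^8 + 4*A^4 + 6 + 4*A^-4 + A^-8; d^5 = -A^10 - 5*A^6 - 10*A^2 - 10*A^-2 - 5*A^-6 - A^-10.
  A^8 * (d^3) = -A^14 - 3*A^10 - 3*A^6 - A^2
  A^6 * (7*d^2 + d^4) = A^14 + 11*A^10 + 20*A^6 + 11*A^2 + A^-2
  A^4 * (19*d + 9*d^3) = -9*A^10 - 46*A^6 - 46*A^2 - 9*A^-2
  A^2 * (19 + 35*d^2 + 2*d^4) = 2*A^10 + 43*A^6 + 101*A^2 + 43*A^-2 + 2*A^-6
  A^0 * (48*d + 22*d^3) = -22*A^6 - 114*A^2 - 114*A^-2 - 22*A^-6
  A^-2 * (49*d^2 + 7*d^4) = 7*A^6 + 77*A^2 + 140*A^-2 + 77*A^-6 + 7*A^-10
  A^-4 * (27*d^3 + d^5) = -A^6 - 32*A^2 - 91*A^-2 - 91*A^-6 - 32*A^-10 - A^-14
  A^-6 * (8*d^4) = 8*A^2 + 32*A^-2 + 48*A^-6 + 32*A^-10 + 8*A^-14
  A^-8 * (d^5) = -A^2 - 5*A^-2 - 10*A^-6 - 10*A^-10 - 5*A^-14 - A^-18
Summing the groups: <K> = A^10 - 2*A^6 + 3*A^2 - 3*A^-2 + 4*A^-6 - 3*A^-10 + 2*A^-14 - A^-18
Normalise by the writhe: (-A^3)^(-w) = (-A^3)^(-2) = A^-6, so f(A) = A^-6 * <K> = A^4 - 2 + 3*A^-4 - 3*A^-8 + 4*A^-12 - 3*A^-16 + 2*A^-20 - A^-24.
Substitute A = t^(-1/4), i.e. A^e → t^(-e/4): V(t) = -t^6 + 2*t^5 - 3*t^4 + 4*t^3 - 3*t^2 + 3*t - 2 + t^-1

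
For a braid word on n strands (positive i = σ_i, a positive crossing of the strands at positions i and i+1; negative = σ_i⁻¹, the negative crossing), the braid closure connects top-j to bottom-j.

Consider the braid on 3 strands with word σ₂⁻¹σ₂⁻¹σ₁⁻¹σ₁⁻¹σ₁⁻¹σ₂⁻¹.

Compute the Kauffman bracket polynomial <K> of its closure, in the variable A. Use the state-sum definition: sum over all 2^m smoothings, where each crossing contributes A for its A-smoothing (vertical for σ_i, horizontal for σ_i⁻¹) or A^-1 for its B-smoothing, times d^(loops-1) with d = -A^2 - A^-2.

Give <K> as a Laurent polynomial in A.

A^14 - 2*A^10 + A^6 - 2*A^2 + 2*A^-2 + A^-10

Derivation:
Braid: s2^-1 s2^-1 s1^-1 s1^-1 s1^-1 s2^-1 on 3 strands, 6 crossings.
Writhe w = (#positive) - (#negative) = 0 - 6 = -6.
Computing the Kauffman bracket via state sum. There are 2^6 = 64 states.
For each crossing: s=0 is the vertical smoothing, s=1 horizontal. Crossing k contributes A^(sign_k * (1 - 2*s_k)); loop factor d = -A^2 - A^-2.
Tabulate the states by total A-exponent and number of loops L (A-exp: L × count):
  A^6: L=5 ×1
  A^4: L=4 ×6
  A^2: L=3 ×15
  A^0: L=2 ×18, L=4 ×2
  A^-2: L=1 ×9, L=3 ×6
  A^-4: L=2 ×6
  A^-6: L=3 ×1
Each group contributes A^e * Σ count * d^(L-1):
Powers of d = -A^2 - A^-2: d^2 = A^4 + 2 + A^-4; d^3 = -A^6 - 3*A^2 - 3*A^-2 - A^-6; d^4 = A^8 + 4*A^4 + 6 + 4*A^-4 + A^-8.
  A^6 * (d^4) = A^14 + 4*A^10 + 6*A^6 + 4*A^2 + A^-2
  A^4 * (6*d^3) = -6*A^10 - 18*A^6 - 18*A^2 - 6*A^-2
  A^2 * (15*d^2) = 15*A^6 + 30*A^2 + 15*A^-2
  A^0 * (18*d + 2*d^3) = -2*A^6 - 24*A^2 - 24*A^-2 - 2*A^-6
  A^-2 * (9 + 6*d^2) = 6*A^2 + 21*A^-2 + 6*A^-6
  A^-4 * (6*d) = -6*A^-2 - 6*A^-6
  A^-6 * (d^2) = A^-2 + 2*A^-6 + A^-10
Summing the groups: <K> = A^14 - 2*A^10 + A^6 - 2*A^2 + 2*A^-2 + A^-10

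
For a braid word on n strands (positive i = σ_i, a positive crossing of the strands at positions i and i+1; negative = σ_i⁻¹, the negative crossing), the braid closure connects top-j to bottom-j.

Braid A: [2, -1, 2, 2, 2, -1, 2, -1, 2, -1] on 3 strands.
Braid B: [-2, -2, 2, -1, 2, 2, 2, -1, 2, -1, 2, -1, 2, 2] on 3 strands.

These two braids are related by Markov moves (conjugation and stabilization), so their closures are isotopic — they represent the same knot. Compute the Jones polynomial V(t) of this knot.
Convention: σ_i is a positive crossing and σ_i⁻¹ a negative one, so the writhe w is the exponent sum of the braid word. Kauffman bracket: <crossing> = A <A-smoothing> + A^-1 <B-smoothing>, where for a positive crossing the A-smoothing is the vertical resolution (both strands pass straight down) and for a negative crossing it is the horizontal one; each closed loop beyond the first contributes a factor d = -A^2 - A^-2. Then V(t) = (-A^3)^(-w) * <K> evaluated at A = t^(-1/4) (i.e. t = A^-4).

t^7 - 4*t^6 + 7*t^5 - 11*t^4 + 14*t^3 - 14*t^2 + 14*t - 10 + 7*t^-1 - 4*t^-2 + t^-3

Derivation:
Markov-equivalent braids have isotopic closures, hence identical knot invariants. Strip the Markov moves from each word to reach a common short braid β, then compute V(t) once on β.
Braid A: s2 s1^-1 s2 s2 s2 s1^-1 s2 s1^-1 s2 s1^-1 on 3 strands has no conjugating prefix/suffix or stabilization to strip; take β = s2 s1^-1 s2 s2 s2 s1^-1 s2 s1^-1 s2 s1^-1.
Braid B: s2^-1 s2^-1 s2 s1^-1 s2 s2 s2 s1^-1 s2 s1^-1 s2 s1^-1 s2 s2 on 3 strands reduces by inverse Markov moves (closure unchanged at each step):
  Deconjugate: the word is γ·β·γ⁻¹ with γ = s2^-1 s2^-1 (prefix) and γ⁻¹ = s2 s2 (suffix); strip both.
Reduced to β = s2 s1^-1 s2 s2 s2 s1^-1 s2 s1^-1 s2 s1^-1 on 3 strands, 10 crossings.
Both give the same β = s2 s1^-1 s2 s2 s2 s1^-1 s2 s1^-1 s2 s1^-1 on 3 strands, so one state sum suffices:
Braid: s2 s1^-1 s2 s2 s2 s1^-1 s2 s1^-1 s2 s1^-1 on 3 strands, 10 crossings.
Writhe w = (#positive) - (#negative) = 6 - 4 = 2.
State-sum expansion of <K>. There are 2^10 = 1024 states.
Smooth each crossing (0=||, 1=⌣⌢); contribution A^(Σ sign_k(1-2s_k)) * d^(L-1).
Tabulate the states by total A-exponent and number of loops L (A-exp: L × count):
  A^10: L=5 ×1
  A^8: L=4 ×10
  A^6: L=3 ×42, L=5 ×3
  A^4: L=2 ×90, L=4 ×29, L=6 ×1
  A^2: L=1 ×87, L=3 ×110, L=5 ×13
  A^0: L=2 ×179, L=4 ×71, L=6 ×2
  A^-2: L=3 ×187, L=5 ×23
  A^-4: L=4 ×117, L=6 ×3
  A^-6: L=5 ×45
  A^-8: L=6 ×10
  A^-10: L=7 ×1
Each group contributes A^e * Σ count * d^(L-1):
Powers of d = -A^2 - A^-2: d^2 = A^4 + 2 + A^-4; d^3 = -A^6 - 3*A^2 - 3*A^-2 - A^-6; d^4 = A^8 + 4*A^4 + 6 + 4*A^-4 + A^-8; d^5 = -A^10 - 5*A^6 - 10*A^2 - 10*A^-2 - 5*A^-6 - A^-10; d^6 = A^12 + 6*A^8 + 15*A^4 + 20 + 15*A^-4 + 6*A^-8 + A^-12.
  A^10 * (d^4) = A^18 + 4*A^14 + 6*A^10 + 4*A^6 + A^2
  A^8 * (10*d^3) = -10*A^14 - 30*A^10 - 30*A^6 - 10*A^2
  A^6 * (42*d^2 + 3*d^4) = 3*A^14 + 54*A^10 + 102*A^6 + 54*A^2 + 3*A^-2
  A^4 * (90*d + 29*d^3 + d^5) = -A^14 - 34*A^10 - 187*A^6 - 187*A^2 - 34*A^-2 - A^-6
  A^2 * (87 + 110*d^2 + 13*d^4) = 13*A^10 + 162*A^6 + 385*A^2 + 162*A^-2 + 13*A^-6
  A^0 * (179*d + 71*d^3 + 2*d^5) = -2*A^10 - 81*A^6 - 412*A^2 - 412*A^-2 - 81*A^-6 - 2*A^-10
  A^-2 * (187*d^2 + 23*d^4) = 23*A^6 + 279*A^2 + 512*A^-2 + 279*A^-6 + 23*A^-10
  A^-4 * (117*d^3 + 3*d^5) = -3*A^6 - 132*A^2 - 381*A^-2 - 381*A^-6 - 132*A^-10 - 3*A^-14
  A^-6 * (45*d^4) = 45*A^2 + 180*A^-2 + 270*A^-6 + 180*A^-10 + 45*A^-14
  A^-8 * (10*d^5) = -10*A^2 - 50*A^-2 - 100*A^-6 - 100*A^-10 - 50*A^-14 - 10*A^-18
  A^-10 * (d^6) = A^2 + 6*A^-2 + 15*A^-6 + 20*A^-10 + 15*A^-14 + 6*A^-18 + A^-22
Summing the groups: <K> = A^18 - 4*A^14 + 7*A^10 - 10*A^6 + 14*A^2 - 14*A^-2 + 14*A^-6 - 11*A^-10 + 7*A^-14 - 4*A^-18 + A^-22
Normalise by the writhe: (-A^3)^(-w) = (-A^3)^(-2) = A^-6, so f(A) = A^-6 * <K> = A^12 - 4*A^8 + 7*A^4 - 10 + 14*A^-4 - 14*A^-8 + 14*A^-12 - 11*A^-16 + 7*A^-20 - 4*A^-24 + A^-28.
Substitute A = t^(-1/4), i.e. A^e → t^(-e/4): V(t) = t^7 - 4*t^6 + 7*t^5 - 11*t^4 + 14*t^3 - 14*t^2 + 14*t - 10 + 7*t^-1 - 4*t^-2 + t^-3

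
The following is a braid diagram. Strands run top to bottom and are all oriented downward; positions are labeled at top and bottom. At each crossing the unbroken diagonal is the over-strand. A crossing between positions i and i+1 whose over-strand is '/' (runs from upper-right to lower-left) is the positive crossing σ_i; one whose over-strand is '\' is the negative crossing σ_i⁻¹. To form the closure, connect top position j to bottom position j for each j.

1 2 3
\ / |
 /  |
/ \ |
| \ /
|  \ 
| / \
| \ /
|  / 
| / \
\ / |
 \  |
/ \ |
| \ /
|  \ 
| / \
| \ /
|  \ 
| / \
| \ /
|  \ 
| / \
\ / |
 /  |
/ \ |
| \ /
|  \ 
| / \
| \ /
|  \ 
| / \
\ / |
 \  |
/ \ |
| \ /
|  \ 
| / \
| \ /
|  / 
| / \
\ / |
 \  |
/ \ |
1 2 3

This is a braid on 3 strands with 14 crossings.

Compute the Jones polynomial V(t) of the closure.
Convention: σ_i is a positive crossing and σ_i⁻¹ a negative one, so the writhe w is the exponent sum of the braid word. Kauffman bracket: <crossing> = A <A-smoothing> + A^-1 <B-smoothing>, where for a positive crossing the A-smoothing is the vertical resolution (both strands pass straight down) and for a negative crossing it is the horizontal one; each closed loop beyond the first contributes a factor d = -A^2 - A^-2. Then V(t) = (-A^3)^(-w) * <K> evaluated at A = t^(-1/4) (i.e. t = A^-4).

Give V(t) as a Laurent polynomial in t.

t^-2 - t^-3 + 3*t^-4 - 3*t^-5 + 3*t^-6 - 3*t^-7 + 2*t^-8 - t^-9

Derivation:
Reading the diagram top to bottom ('/'-over between positions i,i+1 = s_i, '\'-over = s_i^-1): braid word = s1 s2^-1 s2 s1^-1 s2^-1 s2^-1 s2^-1 s1 s2^-1 s2^-1 s1^-1 s2^-1 s2 s1^-1.
The presented braid s1 s2^-1 s2 s1^-1 s2^-1 s2^-1 s2^-1 s1 s2^-1 s2^-1 s1^-1 s2^-1 s2 s1^-1 on 3 strands reduces by inverse Markov moves (closure unchanged at each step):
  Deconjugate: the word is γ·β·γ⁻¹ with γ = s1 (prefix) and γ⁻¹ = s1^-1 (suffix); strip both.
  Deconjugate: the word is γ·β·γ⁻¹ with γ = s2^-1 s2 (prefix) and γ⁻¹ = s2^-1 s2 (suffix); strip both.
Reduced to β = s1^-1 s2^-1 s2^-1 s2^-1 s1 s2^-1 s2^-1 s1^-1 on 3 strands, 8 crossings.
Compute on β:
Braid: s1^-1 s2^-1 s2^-1 s2^-1 s1 s2^-1 s2^-1 s1^-1 on 3 strands, 8 crossings.
Writhe w = (#positive) - (#negative) = 1 - 7 = -6.
State-sum expansion of <K>. There are 2^8 = 256 states.
Smooth each crossing (0=||, 1=⌣⌢); contribution A^(Σ sign_k(1-2s_k)) * d^(L-1).
Tabulate the states by total A-exponent and number of loops L (A-exp: L × count):
  A^8: L=6 ×1
  A^6: L=5 ×8
  A^4: L=4 ×27, L=6 ×1
  A^2: L=3 ×49, L=5 ×7
  A^0: L=2 ×49, L=4 ×21
  A^-2: L=1 ×22, L=3 ×34
  A^-4: L=2 ×27, L=4 ×1
  A^-6: L=1 ×5, L=3 ×3
  A^-8: L=2 ×1
Each group contributes A^e * Σ count * d^(L-1):
Powers of d = -A^2 - A^-2: d^2 = A^4 + 2 + A^-4; d^3 = -A^6 - 3*A^2 - 3*A^-2 - A^-6; d^4 = A^8 + 4*A^4 + 6 + 4*A^-4 + A^-8; d^5 = -A^10 - 5*A^6 - 10*A^2 - 10*A^-2 - 5*A^-6 - A^-10.
  A^8 * (d^5) = -A^18 - 5*A^14 - 10*A^10 - 10*A^6 - 5*A^2 - A^-2
  A^6 * (8*d^4) = 8*A^14 + 32*A^10 + 48*A^6 + 32*A^2 + 8*A^-2
  A^4 * (27*d^3 + d^5) = -A^14 - 32*A^10 - 91*A^6 - 91*A^2 - 32*A^-2 - A^-6
  A^2 * (49*d^2 + 7*d^4) = 7*A^10 + 77*A^6 + 140*A^2 + 77*A^-2 + 7*A^-6
  A^0 * (49*d + 21*d^3) = -21*A^6 - 112*A^2 - 112*A^-2 - 21*A^-6
  A^-2 * (22 + 34*d^2) = 34*A^2 + 90*A^-2 + 34*A^-6
  A^-4 * (27*d + d^3) = -A^2 - 30*A^-2 - 30*A^-6 - A^-10
  A^-6 * (5 + 3*d^2) = 3*A^-2 + 11*A^-6 + 3*A^-10
  A^-8 * (d) = -A^-6 - A^-10
Summing the groups: <K> = -A^18 + 2*A^14 - 3*A^10 + 3*A^6 - 3*A^2 + 3*A^-2 - A^-6 + A^-10
Normalise by the writhe: (-A^3)^(-w) = (-A^3)^(6) = A^18, so f(A) = A^18 * <K> = -A^36 + 2*A^32 - 3*A^28 + 3*A^24 - 3*A^20 + 3*A^16 - A^12 + A^8.
Substitute A = t^(-1/4), i.e. A^e → t^(-e/4): V(t) = t^-2 - t^-3 + 3*t^-4 - 3*t^-5 + 3*t^-6 - 3*t^-7 + 2*t^-8 - t^-9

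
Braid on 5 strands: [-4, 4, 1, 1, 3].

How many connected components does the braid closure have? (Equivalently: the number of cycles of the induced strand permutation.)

4

Derivation:
Track the strand permutation on 5 strands, starting from identity.
  step 1: s4^-1 swaps positions 4,5 -> [1 2 3 5 4]
  step 2: s4 swaps positions 4,5 -> [1 2 3 4 5]
  step 3: s1 swaps positions 1,2 -> [2 1 3 4 5]
  step 4: s1 swaps positions 1,2 -> [1 2 3 4 5]
  step 5: s3 swaps positions 3,4 -> [1 2 4 3 5]
Final permutation (position -> original strand): [1 2 4 3 5]
Closure components = cycle count of this permutation = 4.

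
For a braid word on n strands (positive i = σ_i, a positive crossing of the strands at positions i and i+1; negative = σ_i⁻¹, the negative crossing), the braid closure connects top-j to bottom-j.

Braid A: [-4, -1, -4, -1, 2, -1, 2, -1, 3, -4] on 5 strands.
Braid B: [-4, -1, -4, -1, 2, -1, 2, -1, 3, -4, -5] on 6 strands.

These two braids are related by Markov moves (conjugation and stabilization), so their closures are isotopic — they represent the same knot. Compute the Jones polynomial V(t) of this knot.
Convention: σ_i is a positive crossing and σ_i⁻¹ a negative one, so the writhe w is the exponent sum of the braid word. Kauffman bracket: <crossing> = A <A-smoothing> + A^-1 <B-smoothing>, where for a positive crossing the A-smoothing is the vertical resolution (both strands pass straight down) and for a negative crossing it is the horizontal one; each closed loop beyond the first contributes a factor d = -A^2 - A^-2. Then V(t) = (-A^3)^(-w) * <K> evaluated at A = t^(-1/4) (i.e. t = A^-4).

1 - t^-1 + 3*t^-2 - 4*t^-3 + 5*t^-4 - 6*t^-5 + 5*t^-6 - 4*t^-7 + 3*t^-8 - t^-9

Derivation:
Markov-equivalent braids have isotopic closures, hence identical knot invariants. Strip the Markov moves from each word to reach a common short braid β, then compute V(t) once on β.
Braid A: s4^-1 s1^-1 s4^-1 s1^-1 s2 s1^-1 s2 s1^-1 s3 s4^-1 on 5 strands has no conjugating prefix/suffix or stabilization to strip; take β = s4^-1 s1^-1 s4^-1 s1^-1 s2 s1^-1 s2 s1^-1 s3 s4^-1.
Braid B: s4^-1 s1^-1 s4^-1 s1^-1 s2 s1^-1 s2 s1^-1 s3 s4^-1 s5^-1 on 6 strands reduces by inverse Markov moves (closure unchanged at each step):
  Destabilize: the word has the form β·s5^-1 where s5^-1 occurs only as the final letter (β ∈ B_5); drop it and the last strand → 5 strands.
Reduced to β = s4^-1 s1^-1 s4^-1 s1^-1 s2 s1^-1 s2 s1^-1 s3 s4^-1 on 5 strands, 10 crossings.
Both give the same β = s4^-1 s1^-1 s4^-1 s1^-1 s2 s1^-1 s2 s1^-1 s3 s4^-1 on 5 strands, so one state sum suffices:
Braid: s4^-1 s1^-1 s4^-1 s1^-1 s2 s1^-1 s2 s1^-1 s3 s4^-1 on 5 strands, 10 crossings.
Writhe w = (#positive) - (#negative) = 3 - 7 = -4.
Computing the Kauffman bracket via state sum. There are 2^10 = 1024 states.
For each crossing: s=0 is the vertical smoothing, s=1 horizontal. Crossing k contributes A^(sign_k * (1 - 2*s_k)); loop factor d = -A^2 - A^-2.
Tabulate the states by total A-exponent and number of loops L (A-exp: L × count):
  A^10: L=8 ×1
  A^8: L=7 ×10
  A^6: L=6 ×45
  A^4: L=5 ×118, L=7 ×2
  A^2: L=4 ×195, L=6 ×15
  A^0: L=3 ×203, L=5 ×49
  A^-2: L=2 ×123, L=4 ×85, L=6 ×2
  A^-4: L=1 ×33, L=3 ×78, L=5 ×9
  A^-6: L=2 ×29, L=4 ×16
  A^-8: L=3 ×9, L=5 ×1
  A^-10: L=4 ×1
Each group contributes A^e * Σ count * d^(L-1):
Powers of d = -A^2 - A^-2: d^2 = A^4 + 2 + A^-4; d^3 = -A^6 - 3*A^2 - 3*A^-2 - A^-6; d^4 = A^8 + 4*A^4 + 6 + 4*A^-4 + A^-8; d^5 = -A^10 - 5*A^6 - 10*A^2 - 10*A^-2 - 5*A^-6 - A^-10; d^6 = A^12 + 6*A^8 + 15*A^4 + 20 + 15*A^-4 + 6*A^-8 + A^-12; d^7 = -A^14 - 7*A^10 - 21*A^6 - 35*A^2 - 35*A^-2 - 21*A^-6 - 7*A^-10 - A^-14.
  A^10 * (d^7) = -A^24 - 7*A^20 - 21*A^16 - 35*A^12 - 35*A^8 - 21*A^4 - 7 - A^-4
  A^8 * (10*d^6) = 10*A^20 + 60*A^16 + 150*A^12 + 200*A^8 + 150*A^4 + 60 + 10*A^-4
  A^6 * (45*d^5) = -45*A^16 - 225*A^12 - 450*A^8 - 450*A^4 - 225 - 45*A^-4
  A^4 * (118*d^4 + 2*d^6) = 2*A^16 + 130*A^12 + 502*A^8 + 748*A^4 + 502 + 130*A^-4 + 2*A^-8
  A^2 * (195*d^3 + 15*d^5) = -15*A^12 - 270*A^8 - 735*A^4 - 735 - 270*A^-4 - 15*A^-8
  A^0 * (203*d^2 + 49*d^4) = 49*A^8 + 399*A^4 + 700 + 399*A^-4 + 49*A^-8
  A^-2 * (123*d + 85*d^3 + 2*d^5) = -2*A^8 - 95*A^4 - 398 - 398*A^-4 - 95*A^-8 - 2*A^-12
  A^-4 * (33 + 78*d^2 + 9*d^4) = 9*A^4 + 114 + 243*A^-4 + 114*A^-8 + 9*A^-12
  A^-6 * (29*d + 16*d^3) = -16 - 77*A^-4 - 77*A^-8 - 16*A^-12
  A^-8 * (9*d^2 + d^4) = 1 + 13*A^-4 + 24*A^-8 + 13*A^-12 + A^-16
  A^-10 * (d^3) = -A^-4 - 3*A^-8 - 3*A^-12 - A^-16
Summing the groups: <K> = -A^24 + 3*A^20 - 4*A^16 + 5*A^12 - 6*A^8 + 5*A^4 - 4 + 3*A^-4 - A^-8 + A^-12
Normalise by the writhe: (-A^3)^(-w) = (-A^3)^(4) = A^12, so f(A) = A^12 * <K> = -A^36 + 3*A^32 - 4*A^28 + 5*A^24 - 6*A^20 + 5*A^16 - 4*A^12 + 3*A^8 - A^4 + 1.
Substitute A = t^(-1/4), i.e. A^e → t^(-e/4): V(t) = 1 - t^-1 + 3*t^-2 - 4*t^-3 + 5*t^-4 - 6*t^-5 + 5*t^-6 - 4*t^-7 + 3*t^-8 - t^-9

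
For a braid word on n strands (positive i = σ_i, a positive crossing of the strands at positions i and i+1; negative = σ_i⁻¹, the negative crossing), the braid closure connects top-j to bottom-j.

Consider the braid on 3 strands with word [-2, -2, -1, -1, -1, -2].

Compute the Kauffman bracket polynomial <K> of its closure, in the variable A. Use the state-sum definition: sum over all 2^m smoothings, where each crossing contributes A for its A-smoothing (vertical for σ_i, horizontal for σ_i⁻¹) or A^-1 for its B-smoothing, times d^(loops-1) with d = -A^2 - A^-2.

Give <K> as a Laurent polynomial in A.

Braid: s2^-1 s2^-1 s1^-1 s1^-1 s1^-1 s2^-1 on 3 strands, 6 crossings.
Writhe w = (#positive) - (#negative) = 0 - 6 = -6.
State-sum expansion of <K>. There are 2^6 = 64 states.
For each crossing: s=0 is the vertical smoothing, s=1 horizontal. Crossing k contributes A^(sign_k * (1 - 2*s_k)); loop factor d = -A^2 - A^-2.
Tabulate the states by total A-exponent and number of loops L (A-exp: L × count):
  A^6: L=5 ×1
  A^4: L=4 ×6
  A^2: L=3 ×15
  A^0: L=2 ×18, L=4 ×2
  A^-2: L=1 ×9, L=3 ×6
  A^-4: L=2 ×6
  A^-6: L=3 ×1
Each group contributes A^e * Σ count * d^(L-1):
Powers of d = -A^2 - A^-2: d^2 = A^4 + 2 + A^-4; d^3 = -A^6 - 3*A^2 - 3*A^-2 - A^-6; d^4 = A^8 + 4*A^4 + 6 + 4*A^-4 + A^-8.
  A^6 * (d^4) = A^14 + 4*A^10 + 6*A^6 + 4*A^2 + A^-2
  A^4 * (6*d^3) = -6*A^10 - 18*A^6 - 18*A^2 - 6*A^-2
  A^2 * (15*d^2) = 15*A^6 + 30*A^2 + 15*A^-2
  A^0 * (18*d + 2*d^3) = -2*A^6 - 24*A^2 - 24*A^-2 - 2*A^-6
  A^-2 * (9 + 6*d^2) = 6*A^2 + 21*A^-2 + 6*A^-6
  A^-4 * (6*d) = -6*A^-2 - 6*A^-6
  A^-6 * (d^2) = A^-2 + 2*A^-6 + A^-10
Summing the groups: <K> = A^14 - 2*A^10 + A^6 - 2*A^2 + 2*A^-2 + A^-10

Answer: A^14 - 2*A^10 + A^6 - 2*A^2 + 2*A^-2 + A^-10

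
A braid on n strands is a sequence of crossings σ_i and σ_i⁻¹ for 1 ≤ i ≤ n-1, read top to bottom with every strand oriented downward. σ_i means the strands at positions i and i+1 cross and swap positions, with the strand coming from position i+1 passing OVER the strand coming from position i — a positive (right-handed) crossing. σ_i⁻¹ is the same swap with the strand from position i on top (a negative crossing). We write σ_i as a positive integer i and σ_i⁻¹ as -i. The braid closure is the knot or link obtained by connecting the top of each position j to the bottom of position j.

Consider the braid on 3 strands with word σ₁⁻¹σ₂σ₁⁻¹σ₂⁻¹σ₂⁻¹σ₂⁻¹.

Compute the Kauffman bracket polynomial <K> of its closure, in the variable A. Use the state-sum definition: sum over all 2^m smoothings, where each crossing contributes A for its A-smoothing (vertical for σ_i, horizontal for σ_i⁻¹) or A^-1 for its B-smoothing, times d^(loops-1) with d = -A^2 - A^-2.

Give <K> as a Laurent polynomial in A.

-A^12 + A^8 - A^4 + 2 - A^-4 + A^-8

Derivation:
Braid: s1^-1 s2 s1^-1 s2^-1 s2^-1 s2^-1 on 3 strands, 6 crossings.
Writhe w = (#positive) - (#negative) = 1 - 5 = -4.
Computing the Kauffman bracket via state sum. There are 2^6 = 64 states.
Each crossing splits two ways (0=vertical, 1=horizontal). The state's weight is A^(#A-smoothings - #B-smoothings) * d^(loops - 1).
Tabulate the states by total A-exponent and number of loops L (A-exp: L × count):
  A^6: L=4 ×1
  A^4: L=3 ×6
  A^2: L=2 ×12, L=4 ×3
  A^0: L=1 ×9, L=3 ×10, L=5 ×1
  A^-2: L=2 ×12, L=4 ×3
  A^-4: L=1 ×2, L=3 ×4
  A^-6: L=2 ×1
Each group contributes A^e * Σ count * d^(L-1):
Powers of d = -A^2 - A^-2: d^2 = A^4 + 2 + A^-4; d^3 = -A^6 - 3*A^2 - 3*A^-2 - A^-6; d^4 = A^8 + 4*A^4 + 6 + 4*A^-4 + A^-8.
  A^6 * (d^3) = -A^12 - 3*A^8 - 3*A^4 - 1
  A^4 * (6*d^2) = 6*A^8 + 12*A^4 + 6
  A^2 * (12*d + 3*d^3) = -3*A^8 - 21*A^4 - 21 - 3*A^-4
  A^0 * (9 + 10*d^2 + d^4) = A^8 + 14*A^4 + 35 + 14*A^-4 + A^-8
  A^-2 * (12*d + 3*d^3) = -3*A^4 - 21 - 21*A^-4 - 3*A^-8
  A^-4 * (2 + 4*d^2) = 4 + 10*A^-4 + 4*A^-8
  A^-6 * (d) = -A^-4 - A^-8
Summing the groups: <K> = -A^12 + A^8 - A^4 + 2 - A^-4 + A^-8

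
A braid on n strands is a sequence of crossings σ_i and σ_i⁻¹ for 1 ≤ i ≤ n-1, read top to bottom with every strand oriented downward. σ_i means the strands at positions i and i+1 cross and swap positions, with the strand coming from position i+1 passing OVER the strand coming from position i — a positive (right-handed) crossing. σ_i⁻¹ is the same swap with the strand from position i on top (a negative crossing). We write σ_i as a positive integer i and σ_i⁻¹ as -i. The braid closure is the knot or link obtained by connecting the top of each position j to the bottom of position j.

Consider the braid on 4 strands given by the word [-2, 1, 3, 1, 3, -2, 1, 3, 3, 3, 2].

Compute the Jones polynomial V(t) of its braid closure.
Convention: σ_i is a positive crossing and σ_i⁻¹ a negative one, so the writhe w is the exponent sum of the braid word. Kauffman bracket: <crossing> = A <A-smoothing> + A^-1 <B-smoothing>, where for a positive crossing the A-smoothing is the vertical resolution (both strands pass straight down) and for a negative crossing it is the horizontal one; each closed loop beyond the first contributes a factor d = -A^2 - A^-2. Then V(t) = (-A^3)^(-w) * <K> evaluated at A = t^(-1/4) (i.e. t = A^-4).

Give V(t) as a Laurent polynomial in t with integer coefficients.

t^11 - 2*t^10 + 2*t^9 - 3*t^8 + 2*t^7 - 2*t^6 + 2*t^5 + t^3

Derivation:
The presented braid s2^-1 s1 s3 s1 s3 s2^-1 s1 s3 s3 s3 s2 on 4 strands reduces by inverse Markov moves (closure unchanged at each step):
  Deconjugate: the word is γ·β·γ⁻¹ with γ = s2^-1 (prefix) and γ⁻¹ = s2 (suffix); strip both.
Reduced to β = s1 s3 s1 s3 s2^-1 s1 s3 s3 s3 on 4 strands, 9 crossings.
Compute on β:
Braid: s1 s3 s1 s3 s2^-1 s1 s3 s3 s3 on 4 strands, 9 crossings.
Writhe w = (#positive) - (#negative) = 8 - 1 = 7.
Computing the Kauffman bracket via state sum. There are 2^9 = 512 states.
Smooth each crossing (0=||, 1=⌣⌢); contribution A^(Σ sign_k(1-2s_k)) * d^(L-1).
Tabulate the states by total A-exponent and number of loops L (A-exp: L × count):
  A^9: L=3 ×1
  A^7: L=2 ×8, L=4 ×1
  A^5: L=1 ×15, L=3 ×21
  A^3: L=2 ×60, L=4 ×24
  A^1: L=3 ×110, L=5 ×16
  A^-1: L=4 ×120, L=6 ×6
  A^-3: L=5 ×83, L=7 ×1
  A^-5: L=6 ×36
  A^-7: L=7 ×9
  A^-9: L=8 ×1
Each group contributes A^e * Σ count * d^(L-1):
Powers of d = -A^2 - A^-2: d^2 = A^4 + 2 + A^-4; d^3 = -A^6 - 3*A^2 - 3*A^-2 - A^-6; d^4 = A^8 + 4*A^4 + 6 + 4*A^-4 + A^-8; d^5 = -A^10 - 5*A^6 - 10*A^2 - 10*A^-2 - 5*A^-6 - A^-10; d^6 = A^12 + 6*A^8 + 15*A^4 + 20 + 15*A^-4 + 6*A^-8 + A^-12; d^7 = -A^14 - 7*A^10 - 21*A^6 - 35*A^2 - 35*A^-2 - 21*A^-6 - 7*A^-10 - A^-14.
  A^9 * (d^2) = A^13 + 2*A^9 + A^5
  A^7 * (8*d + d^3) = -A^13 - 11*A^9 - 11*A^5 - A
  A^5 * (15 + 21*d^2) = 21*A^9 + 57*A^5 + 21*A
  A^3 * (60*d + 24*d^3) = -24*A^9 - 132*A^5 - 132*A - 24*A^-3
  A^1 * (110*d^2 + 16*d^4) = 16*A^9 + 174*A^5 + 316*A + 174*A^-3 + 16*A^-7
  A^-1 * (120*d^3 + 6*d^5) = -6*A^9 - 150*A^5 - 420*A - 420*A^-3 - 150*A^-7 - 6*A^-11
  A^-3 * (83*d^4 + d^6) = A^9 + 89*A^5 + 347*A + 518*A^-3 + 347*A^-7 + 89*A^-11 + A^-15
  A^-5 * (36*d^5) = -36*A^5 - 180*A - 360*A^-3 - 360*A^-7 - 180*A^-11 - 36*A^-15
  A^-7 * (9*d^6) = 9*A^5 + 54*A + 135*A^-3 + 180*A^-7 + 135*A^-11 + 54*A^-15 + 9*A^-19
  A^-9 * (d^7) = -A^5 - 7*A - 21*A^-3 - 35*A^-7 - 35*A^-11 - 21*A^-15 - 7*A^-19 - A^-23
Summing the groups: <K> = -A^9 - 2*A + 2*A^-3 - 2*A^-7 + 3*A^-11 - 2*A^-15 + 2*A^-19 - A^-23
Normalise by the writhe: (-A^3)^(-w) = (-A^3)^(-7) = -A^-21, so f(A) = -A^-21 * <K> = A^-12 + 2*A^-20 - 2*A^-24 + 2*A^-28 - 3*A^-32 + 2*A^-36 - 2*A^-40 + A^-44.
Substitute A = t^(-1/4), i.e. A^e → t^(-e/4): V(t) = t^11 - 2*t^10 + 2*t^9 - 3*t^8 + 2*t^7 - 2*t^6 + 2*t^5 + t^3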